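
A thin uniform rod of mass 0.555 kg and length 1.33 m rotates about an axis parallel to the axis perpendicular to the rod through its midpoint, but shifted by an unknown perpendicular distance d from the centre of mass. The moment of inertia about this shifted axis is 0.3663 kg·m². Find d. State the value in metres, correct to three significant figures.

About the centre-of-mass axis, I_cm = (1/12)ML² = (1/12)(0.555)(1.33)² = 0.081812 kg·m².
Parallel axis theorem: I = I_cm + Md², so Md² = 0.3663 − 0.081812 = 0.28449 kg·m².
d = √(0.28449 / 0.555) = 0.71596 m.

0.716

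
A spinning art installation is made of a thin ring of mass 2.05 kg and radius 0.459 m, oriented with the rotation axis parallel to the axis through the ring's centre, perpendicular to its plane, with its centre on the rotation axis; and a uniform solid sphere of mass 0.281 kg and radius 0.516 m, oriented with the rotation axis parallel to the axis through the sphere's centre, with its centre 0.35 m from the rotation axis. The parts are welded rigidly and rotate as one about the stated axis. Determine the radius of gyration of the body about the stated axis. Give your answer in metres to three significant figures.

Thin ring: I_cm = MR² = (2.05)(0.459)² = 0.4319 kg m²; axis through the centre, so I = 0.4319 kg m².
Solid sphere: I_cm = (2/5)MR² = (2/5)(0.281)(0.516)² = 0.029927 kg m²; centre at d = 0.35 m, so the parallel axis theorem gives I = 0.029927 + (0.281)(0.35)² = 0.06435 kg m².
Total I = 0.49625 kg m²; total mass M = 2.331 kg.
k = √(I/M) = √(0.49625/2.331) = 0.4614 m.

0.461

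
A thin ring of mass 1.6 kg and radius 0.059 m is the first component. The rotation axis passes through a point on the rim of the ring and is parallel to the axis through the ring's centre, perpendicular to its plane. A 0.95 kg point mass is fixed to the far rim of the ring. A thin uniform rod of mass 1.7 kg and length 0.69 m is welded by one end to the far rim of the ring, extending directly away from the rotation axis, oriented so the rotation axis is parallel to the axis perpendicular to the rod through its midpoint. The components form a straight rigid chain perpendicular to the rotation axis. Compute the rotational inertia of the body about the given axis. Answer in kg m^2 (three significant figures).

Thin ring: I_cm = MR² = (1.6)(0.059)² = 0.0055696 kg m^2; centre at d = 0.059 m, so the parallel axis theorem gives I = 0.0055696 + (1.6)(0.059)² = 0.011139 kg m^2.
Point mass: I_cm = 0; centre at d = 0.059 + 0.059 = 0.118 m, so the parallel axis theorem gives I = 0 + (0.95)(0.118)² = 0.013228 kg m^2.
Thin rod: I_cm = (1/12)ML² = (1/12)(1.7)(0.69)² = 0.067447 kg m^2; centre at d = 0.059 + 0.059 + 0.345 = 0.463 m, so the parallel axis theorem gives I = 0.067447 + (1.7)(0.463)² = 0.43187 kg m^2.
Total I = 0.011139 + 0.013228 + 0.43187 = 0.45624 kg m^2.

0.456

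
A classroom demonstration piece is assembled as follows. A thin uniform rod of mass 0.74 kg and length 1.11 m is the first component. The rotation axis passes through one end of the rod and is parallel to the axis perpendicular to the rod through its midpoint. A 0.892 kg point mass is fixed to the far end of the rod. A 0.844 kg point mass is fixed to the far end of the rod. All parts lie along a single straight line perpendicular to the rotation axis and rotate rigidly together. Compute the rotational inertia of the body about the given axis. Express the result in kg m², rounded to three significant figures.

2.44

Thin rod: I_cm = (1/12)ML² = (1/12)(0.74)(1.11)² = 0.07598 kg m²; centre at d = 0.555 m, so the parallel axis theorem gives I = 0.07598 + (0.74)(0.555)² = 0.30392 kg m².
Point mass: I_cm = 0; centre at d = 0.555 + 0.555 = 1.11 m, so the parallel axis theorem gives I = 0 + (0.892)(1.11)² = 1.099 kg m².
Point mass: I_cm = 0; centre at d = 0.555 + 0.555 = 1.11 m, so the parallel axis theorem gives I = 0 + (0.844)(1.11)² = 1.0399 kg m².
Total I = 0.30392 + 1.099 + 1.0399 = 2.4428 kg m².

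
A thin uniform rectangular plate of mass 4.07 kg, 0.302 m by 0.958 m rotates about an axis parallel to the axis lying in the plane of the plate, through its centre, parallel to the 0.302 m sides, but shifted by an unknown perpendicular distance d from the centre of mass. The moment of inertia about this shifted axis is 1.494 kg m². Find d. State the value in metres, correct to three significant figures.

About the centre-of-mass axis, I_cm = (1/12)Mb² = (1/12)(4.07)(0.958)² = 0.31127 kg m².
Parallel axis theorem: I = I_cm + Md², so Md² = 1.494 − 0.31127 = 1.1827 kg m².
d = √(1.1827 / 4.07) = 0.53907 m.

0.539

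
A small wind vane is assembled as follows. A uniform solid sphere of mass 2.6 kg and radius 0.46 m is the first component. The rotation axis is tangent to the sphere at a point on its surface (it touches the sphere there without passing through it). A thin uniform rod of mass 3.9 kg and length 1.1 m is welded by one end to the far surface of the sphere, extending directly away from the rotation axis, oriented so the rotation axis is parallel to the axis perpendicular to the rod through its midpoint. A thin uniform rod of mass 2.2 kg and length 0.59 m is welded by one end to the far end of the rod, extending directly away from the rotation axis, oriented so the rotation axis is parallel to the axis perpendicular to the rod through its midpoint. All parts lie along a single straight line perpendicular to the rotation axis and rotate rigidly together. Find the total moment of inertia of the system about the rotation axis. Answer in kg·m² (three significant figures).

21.4

Solid sphere: I_cm = (2/5)MR² = (2/5)(2.6)(0.46)² = 0.22006 kg·m²; centre at d = 0.46 m, so the parallel axis theorem gives I = 0.22006 + (2.6)(0.46)² = 0.77022 kg·m².
Thin rod: I_cm = (1/12)ML² = (1/12)(3.9)(1.1)² = 0.39325 kg·m²; centre at d = 0.46 + 0.46 + 0.55 = 1.47 m, so the parallel axis theorem gives I = 0.39325 + (3.9)(1.47)² = 8.8208 kg·m².
Thin rod: I_cm = (1/12)ML² = (1/12)(2.2)(0.59)² = 0.063818 kg·m²; centre at d = 0.46 + 0.46 + 0.55 + 0.55 + 0.295 = 2.315 m, so the parallel axis theorem gives I = 0.063818 + (2.2)(2.315)² = 11.854 kg·m².
Total I = 0.77022 + 8.8208 + 11.854 = 21.445 kg·m².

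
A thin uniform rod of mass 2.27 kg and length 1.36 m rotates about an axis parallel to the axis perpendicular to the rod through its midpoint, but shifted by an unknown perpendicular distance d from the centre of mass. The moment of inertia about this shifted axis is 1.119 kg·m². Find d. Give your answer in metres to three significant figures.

0.582

About the centre-of-mass axis, I_cm = (1/12)ML² = (1/12)(2.27)(1.36)² = 0.34988 kg·m².
Parallel axis theorem: I = I_cm + Md², so Md² = 1.119 − 0.34988 = 0.76912 kg·m².
d = √(0.76912 / 2.27) = 0.58208 m.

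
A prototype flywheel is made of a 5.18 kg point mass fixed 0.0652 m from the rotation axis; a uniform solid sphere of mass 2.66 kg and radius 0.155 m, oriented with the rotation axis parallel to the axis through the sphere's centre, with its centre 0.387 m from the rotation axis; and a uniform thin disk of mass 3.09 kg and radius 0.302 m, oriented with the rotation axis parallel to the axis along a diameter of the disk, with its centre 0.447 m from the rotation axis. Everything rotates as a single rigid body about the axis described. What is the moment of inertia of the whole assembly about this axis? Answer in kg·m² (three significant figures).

1.13

Point mass: I_cm = 0; centre at d = 0.0652 m, so I = I_cm + Md² gives I = 0 + (5.18)(0.0652)² = 0.02202 kg·m².
Solid sphere: I_cm = (2/5)MR² = (2/5)(2.66)(0.155)² = 0.025563 kg·m²; centre at d = 0.387 m, so I = I_cm + Md² gives I = 0.025563 + (2.66)(0.387)² = 0.42395 kg·m².
Thin disk: I_cm = (1/4)MR² = (1/4)(3.09)(0.302)² = 0.070455 kg·m²; centre at d = 0.447 m, so I = I_cm + Md² gives I = 0.070455 + (3.09)(0.447)² = 0.68786 kg·m².
Total I = 0.02202 + 0.42395 + 0.68786 = 1.1338 kg·m².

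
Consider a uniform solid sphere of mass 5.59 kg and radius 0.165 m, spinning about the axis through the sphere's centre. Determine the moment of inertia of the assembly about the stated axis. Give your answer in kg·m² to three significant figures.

I_cm = (2/5)MR² = (2/5)(5.59)(0.165)² = 0.060875 kg·m²; axis through the centre, so I = 0.060875 kg·m².

0.0609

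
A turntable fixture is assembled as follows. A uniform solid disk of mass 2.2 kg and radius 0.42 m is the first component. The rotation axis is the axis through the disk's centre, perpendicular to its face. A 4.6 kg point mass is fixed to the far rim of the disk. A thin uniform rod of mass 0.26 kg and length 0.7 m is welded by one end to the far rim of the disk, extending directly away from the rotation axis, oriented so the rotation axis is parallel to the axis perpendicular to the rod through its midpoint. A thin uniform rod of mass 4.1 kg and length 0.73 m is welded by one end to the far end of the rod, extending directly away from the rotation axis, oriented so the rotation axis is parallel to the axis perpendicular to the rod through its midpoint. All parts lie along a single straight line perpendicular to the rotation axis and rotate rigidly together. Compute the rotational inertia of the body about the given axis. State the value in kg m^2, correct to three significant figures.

10.4

Solid disk: I_cm = (1/2)MR² = (1/2)(2.2)(0.42)² = 0.19404 kg m^2; axis through the centre, so I = 0.19404 kg m^2.
Point mass: I_cm = 0; centre at d = 0.42 m, so the parallel axis theorem gives I = 0 + (4.6)(0.42)² = 0.81144 kg m^2.
Thin rod: I_cm = (1/12)ML² = (1/12)(0.26)(0.7)² = 0.010617 kg m^2; centre at d = 0.42 + 0.35 = 0.77 m, so the parallel axis theorem gives I = 0.010617 + (0.26)(0.77)² = 0.16477 kg m^2.
Thin rod: I_cm = (1/12)ML² = (1/12)(4.1)(0.73)² = 0.18207 kg m^2; centre at d = 0.42 + 0.35 + 0.35 + 0.365 = 1.485 m, so the parallel axis theorem gives I = 0.18207 + (4.1)(1.485)² = 9.2235 kg m^2.
Total I = 0.19404 + 0.81144 + 0.16477 + 9.2235 = 10.394 kg m^2.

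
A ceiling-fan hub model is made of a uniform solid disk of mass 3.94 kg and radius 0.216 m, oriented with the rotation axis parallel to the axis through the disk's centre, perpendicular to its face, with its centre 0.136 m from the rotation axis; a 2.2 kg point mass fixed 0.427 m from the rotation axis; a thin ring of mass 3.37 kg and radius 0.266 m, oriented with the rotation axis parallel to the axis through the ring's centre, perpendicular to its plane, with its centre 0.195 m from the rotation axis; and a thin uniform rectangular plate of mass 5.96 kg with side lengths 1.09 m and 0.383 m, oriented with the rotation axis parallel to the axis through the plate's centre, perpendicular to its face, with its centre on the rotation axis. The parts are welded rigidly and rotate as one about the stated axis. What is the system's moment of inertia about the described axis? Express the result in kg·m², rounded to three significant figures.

1.60

Solid disk: I_cm = (1/2)MR² = (1/2)(3.94)(0.216)² = 0.091912 kg·m²; centre at d = 0.136 m, so the parallel axis theorem gives I = 0.091912 + (3.94)(0.136)² = 0.16479 kg·m².
Point mass: I_cm = 0; centre at d = 0.427 m, so the parallel axis theorem gives I = 0 + (2.2)(0.427)² = 0.40112 kg·m².
Thin ring: I_cm = MR² = (3.37)(0.266)² = 0.23845 kg·m²; centre at d = 0.195 m, so the parallel axis theorem gives I = 0.23845 + (3.37)(0.195)² = 0.36659 kg·m².
Rectangular plate: I_cm = (1/12)M(a²+b²) = (1/12)(5.96)[(1.09)² + (0.383)²] = 0.66295 kg·m²; axis through the centre, so I = 0.66295 kg·m².
Total I = 0.16479 + 0.40112 + 0.36659 + 0.66295 = 1.5954 kg·m².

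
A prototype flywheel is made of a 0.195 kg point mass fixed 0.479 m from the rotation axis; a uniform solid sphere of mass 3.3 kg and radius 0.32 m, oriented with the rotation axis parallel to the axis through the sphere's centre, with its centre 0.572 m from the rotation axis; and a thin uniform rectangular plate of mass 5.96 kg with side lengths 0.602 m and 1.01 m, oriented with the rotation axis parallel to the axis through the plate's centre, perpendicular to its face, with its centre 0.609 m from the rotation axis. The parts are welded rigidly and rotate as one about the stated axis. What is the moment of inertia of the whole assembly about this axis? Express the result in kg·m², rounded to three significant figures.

4.16

Point mass: I_cm = 0; centre at d = 0.479 m, so I = I_cm + Md² gives I = 0 + (0.195)(0.479)² = 0.044741 kg·m².
Solid sphere: I_cm = (2/5)MR² = (2/5)(3.3)(0.32)² = 0.13517 kg·m²; centre at d = 0.572 m, so I = I_cm + Md² gives I = 0.13517 + (3.3)(0.572)² = 1.2149 kg·m².
Rectangular plate: I_cm = (1/12)M(a²+b²) = (1/12)(5.96)[(0.602)² + (1.01)²] = 0.68664 kg·m²; centre at d = 0.609 m, so I = I_cm + Md² gives I = 0.68664 + (5.96)(0.609)² = 2.8971 kg·m².
Total I = 0.044741 + 1.2149 + 2.8971 = 4.1567 kg·m².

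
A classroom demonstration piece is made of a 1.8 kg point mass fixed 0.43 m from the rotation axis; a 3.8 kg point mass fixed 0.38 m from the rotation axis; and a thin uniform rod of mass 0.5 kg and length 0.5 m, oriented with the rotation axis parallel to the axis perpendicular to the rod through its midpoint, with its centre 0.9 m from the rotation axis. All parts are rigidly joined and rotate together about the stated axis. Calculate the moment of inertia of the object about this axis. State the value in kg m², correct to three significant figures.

Point mass: I_cm = 0; centre at d = 0.43 m, so the parallel axis theorem gives I = 0 + (1.8)(0.43)² = 0.33282 kg m².
Point mass: I_cm = 0; centre at d = 0.38 m, so the parallel axis theorem gives I = 0 + (3.8)(0.38)² = 0.54872 kg m².
Thin rod: I_cm = (1/12)ML² = (1/12)(0.5)(0.5)² = 0.010417 kg m²; centre at d = 0.9 m, so the parallel axis theorem gives I = 0.010417 + (0.5)(0.9)² = 0.41542 kg m².
Total I = 0.33282 + 0.54872 + 0.41542 = 1.297 kg m².

1.30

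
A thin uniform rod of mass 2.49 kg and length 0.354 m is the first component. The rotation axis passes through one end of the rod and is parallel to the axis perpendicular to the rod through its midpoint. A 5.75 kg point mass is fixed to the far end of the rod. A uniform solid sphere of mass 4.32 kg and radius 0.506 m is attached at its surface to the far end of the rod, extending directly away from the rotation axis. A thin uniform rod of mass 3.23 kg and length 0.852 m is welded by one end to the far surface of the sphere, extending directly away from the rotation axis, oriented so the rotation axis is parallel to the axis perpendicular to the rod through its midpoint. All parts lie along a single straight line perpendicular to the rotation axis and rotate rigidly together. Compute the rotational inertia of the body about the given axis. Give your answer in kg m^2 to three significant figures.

Thin rod: I_cm = (1/12)ML² = (1/12)(2.49)(0.354)² = 0.026003 kg m^2; centre at d = 0.177 m, so the parallel axis theorem gives I = 0.026003 + (2.49)(0.177)² = 0.10401 kg m^2.
Point mass: I_cm = 0; centre at d = 0.177 + 0.177 = 0.354 m, so the parallel axis theorem gives I = 0 + (5.75)(0.354)² = 0.72057 kg m^2.
Solid sphere: I_cm = (2/5)MR² = (2/5)(4.32)(0.506)² = 0.44243 kg m^2; centre at d = 0.177 + 0.177 + 0.506 = 0.86 m, so the parallel axis theorem gives I = 0.44243 + (4.32)(0.86)² = 3.6375 kg m^2.
Thin rod: I_cm = (1/12)ML² = (1/12)(3.23)(0.852)² = 0.19539 kg m^2; centre at d = 0.177 + 0.177 + 0.506 + 0.506 + 0.426 = 1.792 m, so the parallel axis theorem gives I = 0.19539 + (3.23)(1.792)² = 10.568 kg m^2.
Total I = 0.10401 + 0.72057 + 3.6375 + 10.568 = 15.03 kg m^2.

15.0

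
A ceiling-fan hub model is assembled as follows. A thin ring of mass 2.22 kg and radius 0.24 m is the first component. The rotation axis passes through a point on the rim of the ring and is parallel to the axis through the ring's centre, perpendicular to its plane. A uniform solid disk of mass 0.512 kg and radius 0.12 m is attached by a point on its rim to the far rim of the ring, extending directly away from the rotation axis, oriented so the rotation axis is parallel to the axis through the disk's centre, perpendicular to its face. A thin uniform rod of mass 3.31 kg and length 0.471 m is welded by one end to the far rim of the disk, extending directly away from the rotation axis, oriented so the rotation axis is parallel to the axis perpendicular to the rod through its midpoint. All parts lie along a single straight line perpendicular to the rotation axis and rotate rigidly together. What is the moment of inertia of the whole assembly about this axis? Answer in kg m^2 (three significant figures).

3.53

Thin ring: I_cm = MR² = (2.22)(0.24)² = 0.12787 kg m^2; centre at d = 0.24 m, so the parallel axis theorem gives I = 0.12787 + (2.22)(0.24)² = 0.25574 kg m^2.
Solid disk: I_cm = (1/2)MR² = (1/2)(0.512)(0.12)² = 0.0036864 kg m^2; centre at d = 0.24 + 0.24 + 0.12 = 0.6 m, so the parallel axis theorem gives I = 0.0036864 + (0.512)(0.6)² = 0.18801 kg m^2.
Thin rod: I_cm = (1/12)ML² = (1/12)(3.31)(0.471)² = 0.061191 kg m^2; centre at d = 0.24 + 0.24 + 0.12 + 0.12 + 0.2355 = 0.9555 m, so the parallel axis theorem gives I = 0.061191 + (3.31)(0.9555)² = 3.0832 kg m^2.
Total I = 0.25574 + 0.18801 + 3.0832 = 3.5269 kg m^2.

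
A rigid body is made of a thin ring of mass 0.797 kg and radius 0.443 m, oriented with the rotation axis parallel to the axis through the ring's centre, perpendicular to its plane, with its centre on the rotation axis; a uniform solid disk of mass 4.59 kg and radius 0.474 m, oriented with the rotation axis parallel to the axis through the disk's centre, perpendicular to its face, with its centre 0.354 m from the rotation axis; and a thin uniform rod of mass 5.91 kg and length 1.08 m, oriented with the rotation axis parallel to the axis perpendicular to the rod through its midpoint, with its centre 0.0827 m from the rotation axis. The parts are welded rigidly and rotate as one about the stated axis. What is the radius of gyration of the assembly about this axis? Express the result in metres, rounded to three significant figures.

Thin ring: I_cm = MR² = (0.797)(0.443)² = 0.15641 kg·m²; axis through the centre, so I = 0.15641 kg·m².
Solid disk: I_cm = (1/2)MR² = (1/2)(4.59)(0.474)² = 0.51563 kg·m²; centre at d = 0.354 m, so the parallel axis theorem gives I = 0.51563 + (4.59)(0.354)² = 1.0908 kg·m².
Thin rod: I_cm = (1/12)ML² = (1/12)(5.91)(1.08)² = 0.57445 kg·m²; centre at d = 0.0827 m, so the parallel axis theorem gives I = 0.57445 + (5.91)(0.0827)² = 0.61487 kg·m².
Total I = 1.8621 kg·m²; total mass M = 11.297 kg.
k = √(I/M) = √(1.8621/11.297) = 0.406 m.

0.406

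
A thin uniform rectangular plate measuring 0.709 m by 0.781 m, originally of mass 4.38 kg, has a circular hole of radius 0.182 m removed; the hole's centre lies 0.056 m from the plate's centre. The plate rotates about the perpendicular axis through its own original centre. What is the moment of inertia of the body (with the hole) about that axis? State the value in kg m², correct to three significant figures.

Unpierced body about its centre: I₀ = (1/12)M(a²+b²) = (1/12)(4.38)[(0.709)² + (0.781)²] = 0.40611 kg m².
The removed disk has mass m = M·πr²/(ab) = (4.38)·π(0.182)²/(0.709·0.781) = 0.82313 kg (same uniform areal density).
Its moment of inertia about the rotation axis (parallel-axis theorem): I_hole = (1/2)mr² + md² = (1/2)(0.82313)(0.182)² + (0.82313)(0.056)² = 0.016214 kg m².
Treating the hole as negative mass, I = I₀ − I_hole = 0.40611 − 0.016214 = 0.3899 kg m².

0.390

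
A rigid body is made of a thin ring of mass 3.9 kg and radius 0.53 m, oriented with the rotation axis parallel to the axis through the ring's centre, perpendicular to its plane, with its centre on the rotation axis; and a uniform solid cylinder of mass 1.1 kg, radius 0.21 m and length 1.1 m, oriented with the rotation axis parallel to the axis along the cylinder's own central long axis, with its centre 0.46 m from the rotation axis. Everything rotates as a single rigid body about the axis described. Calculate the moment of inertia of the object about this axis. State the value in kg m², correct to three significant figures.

1.35

Thin ring: I_cm = MR² = (3.9)(0.53)² = 1.0955 kg m²; axis through the centre, so I = 1.0955 kg m².
Solid cylinder: I_cm = (1/2)MR² = (1/2)(1.1)(0.21)² = 0.024255 kg m²; centre at d = 0.46 m, so I = I_cm + Md² gives I = 0.024255 + (1.1)(0.46)² = 0.25701 kg m².
Total I = 1.0955 + 0.25701 = 1.3525 kg m².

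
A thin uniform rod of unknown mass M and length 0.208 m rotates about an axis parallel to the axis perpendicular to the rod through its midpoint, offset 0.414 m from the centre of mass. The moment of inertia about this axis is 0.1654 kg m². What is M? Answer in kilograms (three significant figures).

0.945

I = I_cm + Md² = (1/12)ML² + Md² = M·[0.0833333·(0.208)² + (0.414)²] = M·0.175.
So M = 0.1654 / 0.175 = 0.94514 kg.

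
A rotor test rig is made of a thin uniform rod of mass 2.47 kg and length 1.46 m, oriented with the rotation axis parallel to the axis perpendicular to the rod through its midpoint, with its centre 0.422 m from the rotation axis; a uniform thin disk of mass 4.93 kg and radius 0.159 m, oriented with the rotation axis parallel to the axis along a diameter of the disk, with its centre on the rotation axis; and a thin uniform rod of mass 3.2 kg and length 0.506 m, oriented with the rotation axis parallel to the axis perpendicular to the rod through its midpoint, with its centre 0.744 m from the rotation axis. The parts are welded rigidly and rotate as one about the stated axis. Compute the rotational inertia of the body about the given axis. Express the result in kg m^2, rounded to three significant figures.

2.75

Thin rod: I_cm = (1/12)ML² = (1/12)(2.47)(1.46)² = 0.43875 kg m^2; centre at d = 0.422 m, so I = I_cm + Md² gives I = 0.43875 + (2.47)(0.422)² = 0.87862 kg m^2.
Thin disk: I_cm = (1/4)MR² = (1/4)(4.93)(0.159)² = 0.031159 kg m^2; axis through the centre, so I = 0.031159 kg m^2.
Thin rod: I_cm = (1/12)ML² = (1/12)(3.2)(0.506)² = 0.068276 kg m^2; centre at d = 0.744 m, so I = I_cm + Md² gives I = 0.068276 + (3.2)(0.744)² = 1.8396 kg m^2.
Total I = 0.87862 + 0.031159 + 1.8396 = 2.7494 kg m^2.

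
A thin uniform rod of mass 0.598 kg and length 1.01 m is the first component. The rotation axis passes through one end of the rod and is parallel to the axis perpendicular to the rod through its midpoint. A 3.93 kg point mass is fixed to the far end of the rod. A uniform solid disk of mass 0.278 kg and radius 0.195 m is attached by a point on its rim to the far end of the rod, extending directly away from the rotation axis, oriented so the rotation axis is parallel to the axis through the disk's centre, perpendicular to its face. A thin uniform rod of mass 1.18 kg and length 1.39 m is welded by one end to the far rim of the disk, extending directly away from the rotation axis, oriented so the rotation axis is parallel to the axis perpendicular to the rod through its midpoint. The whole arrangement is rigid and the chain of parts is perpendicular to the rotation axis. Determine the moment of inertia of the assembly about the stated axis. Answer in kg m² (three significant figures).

9.99

Thin rod: I_cm = (1/12)ML² = (1/12)(0.598)(1.01)² = 0.050835 kg m²; centre at d = 0.505 m, so the parallel axis theorem gives I = 0.050835 + (0.598)(0.505)² = 0.20334 kg m².
Point mass: I_cm = 0; centre at d = 0.505 + 0.505 = 1.01 m, so the parallel axis theorem gives I = 0 + (3.93)(1.01)² = 4.009 kg m².
Solid disk: I_cm = (1/2)MR² = (1/2)(0.278)(0.195)² = 0.0052855 kg m²; centre at d = 0.505 + 0.505 + 0.195 = 1.205 m, so the parallel axis theorem gives I = 0.0052855 + (0.278)(1.205)² = 0.40895 kg m².
Thin rod: I_cm = (1/12)ML² = (1/12)(1.18)(1.39)² = 0.18999 kg m²; centre at d = 0.505 + 0.505 + 0.195 + 0.195 + 0.695 = 2.095 m, so the parallel axis theorem gives I = 0.18999 + (1.18)(2.095)² = 5.369 kg m².
Total I = 0.20334 + 4.009 + 0.40895 + 5.369 = 9.9903 kg m².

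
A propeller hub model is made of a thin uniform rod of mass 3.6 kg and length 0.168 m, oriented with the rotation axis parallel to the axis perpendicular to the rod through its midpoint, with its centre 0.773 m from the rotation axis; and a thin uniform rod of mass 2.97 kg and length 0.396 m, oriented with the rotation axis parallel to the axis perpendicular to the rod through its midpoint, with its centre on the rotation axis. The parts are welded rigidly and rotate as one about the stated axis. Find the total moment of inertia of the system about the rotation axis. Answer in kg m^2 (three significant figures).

Thin rod: I_cm = (1/12)ML² = (1/12)(3.6)(0.168)² = 0.0084672 kg m^2; centre at d = 0.773 m, so I = I_cm + Md² gives I = 0.0084672 + (3.6)(0.773)² = 2.1596 kg m^2.
Thin rod: I_cm = (1/12)ML² = (1/12)(2.97)(0.396)² = 0.038812 kg m^2; axis through the centre, so I = 0.038812 kg m^2.
Total I = 2.1596 + 0.038812 = 2.1984 kg m^2.

2.20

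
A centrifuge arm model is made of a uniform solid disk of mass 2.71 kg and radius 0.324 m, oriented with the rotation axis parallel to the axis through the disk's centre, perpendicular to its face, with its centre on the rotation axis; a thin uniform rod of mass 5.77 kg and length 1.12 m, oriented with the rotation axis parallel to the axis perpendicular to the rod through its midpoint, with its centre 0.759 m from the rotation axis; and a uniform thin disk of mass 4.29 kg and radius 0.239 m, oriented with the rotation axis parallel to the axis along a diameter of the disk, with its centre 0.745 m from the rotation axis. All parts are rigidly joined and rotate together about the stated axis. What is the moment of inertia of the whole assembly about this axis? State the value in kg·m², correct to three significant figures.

6.51

Solid disk: I_cm = (1/2)MR² = (1/2)(2.71)(0.324)² = 0.14224 kg·m²; axis through the centre, so I = 0.14224 kg·m².
Thin rod: I_cm = (1/12)ML² = (1/12)(5.77)(1.12)² = 0.60316 kg·m²; centre at d = 0.759 m, so I = I_cm + Md² gives I = 0.60316 + (5.77)(0.759)² = 3.9271 kg·m².
Thin disk: I_cm = (1/4)MR² = (1/4)(4.29)(0.239)² = 0.061262 kg·m²; centre at d = 0.745 m, so I = I_cm + Md² gives I = 0.061262 + (4.29)(0.745)² = 2.4423 kg·m².
Total I = 0.14224 + 3.9271 + 2.4423 = 6.5117 kg·m².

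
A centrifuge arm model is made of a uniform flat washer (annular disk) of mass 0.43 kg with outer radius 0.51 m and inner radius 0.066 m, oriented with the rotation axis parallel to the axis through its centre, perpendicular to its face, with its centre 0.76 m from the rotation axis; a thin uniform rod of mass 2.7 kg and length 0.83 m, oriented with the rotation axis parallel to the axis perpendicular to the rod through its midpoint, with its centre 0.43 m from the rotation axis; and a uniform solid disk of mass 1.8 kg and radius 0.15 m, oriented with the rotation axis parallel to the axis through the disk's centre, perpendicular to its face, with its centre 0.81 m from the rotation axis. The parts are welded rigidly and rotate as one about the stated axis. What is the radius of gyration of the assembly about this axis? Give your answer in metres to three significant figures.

0.662

Annular disk: I_cm = (1/2)M(R²+r²) = (1/2)(0.43)[(0.51)² + (0.066)²] = 0.056858 kg·m²; centre at d = 0.76 m, so I = I_cm + Md² gives I = 0.056858 + (0.43)(0.76)² = 0.30523 kg·m².
Thin rod: I_cm = (1/12)ML² = (1/12)(2.7)(0.83)² = 0.155 kg·m²; centre at d = 0.43 m, so I = I_cm + Md² gives I = 0.155 + (2.7)(0.43)² = 0.65423 kg·m².
Solid disk: I_cm = (1/2)MR² = (1/2)(1.8)(0.15)² = 0.02025 kg·m²; centre at d = 0.81 m, so I = I_cm + Md² gives I = 0.02025 + (1.8)(0.81)² = 1.2012 kg·m².
Total I = 2.1607 kg·m²; total mass M = 4.93 kg.
k = √(I/M) = √(2.1607/4.93) = 0.66202 m.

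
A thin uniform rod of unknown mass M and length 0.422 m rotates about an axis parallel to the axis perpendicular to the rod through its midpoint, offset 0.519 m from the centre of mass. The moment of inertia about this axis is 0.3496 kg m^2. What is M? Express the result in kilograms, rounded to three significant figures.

I = I_cm + Md² = (1/12)ML² + Md² = M·[0.0833333·(0.422)² + (0.519)²] = M·0.2842.
So M = 0.3496 / 0.2842 = 1.2301 kg.

1.23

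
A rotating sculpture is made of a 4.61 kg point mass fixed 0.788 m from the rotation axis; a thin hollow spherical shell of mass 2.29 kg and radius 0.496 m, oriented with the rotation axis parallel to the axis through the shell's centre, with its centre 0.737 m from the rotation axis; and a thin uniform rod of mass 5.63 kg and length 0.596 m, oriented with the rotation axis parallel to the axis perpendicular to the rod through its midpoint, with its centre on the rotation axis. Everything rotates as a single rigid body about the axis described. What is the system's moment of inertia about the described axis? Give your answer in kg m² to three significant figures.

4.65

Point mass: I_cm = 0; centre at d = 0.788 m, so the parallel axis theorem gives I = 0 + (4.61)(0.788)² = 2.8626 kg m².
Spherical shell: I_cm = (2/3)MR² = (2/3)(2.29)(0.496)² = 0.37558 kg m²; centre at d = 0.737 m, so the parallel axis theorem gives I = 0.37558 + (2.29)(0.737)² = 1.6194 kg m².
Thin rod: I_cm = (1/12)ML² = (1/12)(5.63)(0.596)² = 0.16666 kg m²; axis through the centre, so I = 0.16666 kg m².
Total I = 2.8626 + 1.6194 + 0.16666 = 4.6486 kg m².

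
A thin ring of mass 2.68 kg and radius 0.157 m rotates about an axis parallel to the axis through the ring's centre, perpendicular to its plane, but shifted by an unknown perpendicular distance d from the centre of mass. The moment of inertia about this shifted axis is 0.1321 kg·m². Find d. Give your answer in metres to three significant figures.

About the centre-of-mass axis, I_cm = MR² = (2.68)(0.157)² = 0.066059 kg·m².
Parallel axis theorem: I = I_cm + Md², so Md² = 0.1321 − 0.066059 = 0.066041 kg·m².
d = √(0.066041 / 2.68) = 0.15698 m.

0.157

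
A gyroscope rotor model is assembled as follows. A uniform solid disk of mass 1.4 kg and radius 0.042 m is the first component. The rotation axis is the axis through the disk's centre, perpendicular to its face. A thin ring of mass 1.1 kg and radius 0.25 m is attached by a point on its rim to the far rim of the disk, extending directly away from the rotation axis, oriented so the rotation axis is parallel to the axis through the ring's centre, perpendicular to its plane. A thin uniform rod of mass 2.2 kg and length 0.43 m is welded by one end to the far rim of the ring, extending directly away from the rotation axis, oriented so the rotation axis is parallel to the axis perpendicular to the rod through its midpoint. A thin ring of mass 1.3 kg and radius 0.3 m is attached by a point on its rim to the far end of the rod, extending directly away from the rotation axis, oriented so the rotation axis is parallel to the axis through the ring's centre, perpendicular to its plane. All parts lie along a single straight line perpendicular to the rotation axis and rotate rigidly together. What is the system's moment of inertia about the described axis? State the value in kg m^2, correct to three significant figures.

Solid disk: I_cm = (1/2)MR² = (1/2)(1.4)(0.042)² = 0.0012348 kg m^2; axis through the centre, so I = 0.0012348 kg m^2.
Thin ring: I_cm = MR² = (1.1)(0.25)² = 0.06875 kg m^2; centre at d = 0.042 + 0.25 = 0.292 m, so the parallel axis theorem gives I = 0.06875 + (1.1)(0.292)² = 0.16254 kg m^2.
Thin rod: I_cm = (1/12)ML² = (1/12)(2.2)(0.43)² = 0.033898 kg m^2; centre at d = 0.042 + 0.25 + 0.25 + 0.215 = 0.757 m, so the parallel axis theorem gives I = 0.033898 + (2.2)(0.757)² = 1.2946 kg m^2.
Thin ring: I_cm = MR² = (1.3)(0.3)² = 0.117 kg m^2; centre at d = 0.042 + 0.25 + 0.25 + 0.215 + 0.215 + 0.3 = 1.272 m, so the parallel axis theorem gives I = 0.117 + (1.3)(1.272)² = 2.2204 kg m^2.
Total I = 0.0012348 + 0.16254 + 1.2946 + 2.2204 = 3.6788 kg m^2.

3.68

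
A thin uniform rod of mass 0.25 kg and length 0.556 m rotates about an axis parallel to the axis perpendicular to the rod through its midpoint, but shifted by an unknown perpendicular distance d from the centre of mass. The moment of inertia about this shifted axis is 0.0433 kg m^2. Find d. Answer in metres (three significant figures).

About the centre-of-mass axis, I_cm = (1/12)ML² = (1/12)(0.25)(0.556)² = 0.0064403 kg m^2.
Parallel axis theorem: I = I_cm + Md², so Md² = 0.0433 − 0.0064403 = 0.03686 kg m^2.
d = √(0.03686 / 0.25) = 0.38398 m.

0.384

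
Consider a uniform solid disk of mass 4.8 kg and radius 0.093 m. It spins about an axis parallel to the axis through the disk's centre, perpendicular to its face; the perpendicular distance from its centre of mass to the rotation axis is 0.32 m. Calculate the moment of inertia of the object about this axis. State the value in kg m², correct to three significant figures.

0.512

I_cm = (1/2)MR² = (1/2)(4.8)(0.093)² = 0.020758 kg m²; centre at d = 0.32 m, so I = I_cm + Md² gives I = 0.020758 + (4.8)(0.32)² = 0.51228 kg m².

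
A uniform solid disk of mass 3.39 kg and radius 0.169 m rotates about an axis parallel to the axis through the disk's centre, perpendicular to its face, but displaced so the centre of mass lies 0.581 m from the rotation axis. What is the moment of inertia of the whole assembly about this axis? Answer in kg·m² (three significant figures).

I_cm = (1/2)MR² = (1/2)(3.39)(0.169)² = 0.048411 kg·m²; centre at d = 0.581 m, so the parallel axis theorem gives I = 0.048411 + (3.39)(0.581)² = 1.1927 kg·m².

1.19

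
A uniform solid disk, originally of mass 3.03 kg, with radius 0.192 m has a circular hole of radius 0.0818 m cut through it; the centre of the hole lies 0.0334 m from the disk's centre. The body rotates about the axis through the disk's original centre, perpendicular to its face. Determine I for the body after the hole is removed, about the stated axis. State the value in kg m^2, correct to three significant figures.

Unpierced body about its centre: I₀ = (1/2)MR² = (1/2)(3.03)(0.192)² = 0.055849 kg m^2.
The removed disk has mass m = M·(r/R)² = (3.03)(0.0818/0.192)² = 0.54998 kg (same uniform areal density).
Its moment of inertia about the rotation axis (parallel-axis theorem): I_hole = (1/2)mr² + md² = (1/2)(0.54998)(0.0818)² + (0.54998)(0.0334)² = 0.0024536 kg m^2.
Treating the hole as negative mass, I = I₀ − I_hole = 0.055849 − 0.0024536 = 0.053395 kg m^2.

0.0534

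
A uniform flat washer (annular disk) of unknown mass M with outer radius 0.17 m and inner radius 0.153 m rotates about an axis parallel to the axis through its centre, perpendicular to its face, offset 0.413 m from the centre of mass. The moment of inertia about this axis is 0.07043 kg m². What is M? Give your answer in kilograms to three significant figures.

0.358

I = I_cm + Md² = (1/2)M(R²+r²) + Md² = M·[0.5·[(0.17)² + (0.153)²] + (0.413)²] = M·0.19672.
So M = 0.07043 / 0.19672 = 0.35802 kg.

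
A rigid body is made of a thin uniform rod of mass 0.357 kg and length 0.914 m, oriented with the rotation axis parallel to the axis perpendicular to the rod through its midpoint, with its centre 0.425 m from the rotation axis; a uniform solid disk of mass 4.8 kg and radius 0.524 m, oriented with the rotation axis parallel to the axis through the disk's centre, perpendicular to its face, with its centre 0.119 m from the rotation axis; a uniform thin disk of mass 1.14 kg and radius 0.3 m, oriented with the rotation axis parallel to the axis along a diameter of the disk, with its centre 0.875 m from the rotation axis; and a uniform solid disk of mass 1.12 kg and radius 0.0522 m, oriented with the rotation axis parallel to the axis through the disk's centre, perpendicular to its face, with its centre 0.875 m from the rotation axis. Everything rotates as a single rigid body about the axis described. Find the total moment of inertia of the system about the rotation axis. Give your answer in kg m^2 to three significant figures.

2.57

Thin rod: I_cm = (1/12)ML² = (1/12)(0.357)(0.914)² = 0.024853 kg m^2; centre at d = 0.425 m, so I = I_cm + Md² gives I = 0.024853 + (0.357)(0.425)² = 0.089336 kg m^2.
Solid disk: I_cm = (1/2)MR² = (1/2)(4.8)(0.524)² = 0.65898 kg m^2; centre at d = 0.119 m, so I = I_cm + Md² gives I = 0.65898 + (4.8)(0.119)² = 0.72696 kg m^2.
Thin disk: I_cm = (1/4)MR² = (1/4)(1.14)(0.3)² = 0.02565 kg m^2; centre at d = 0.875 m, so I = I_cm + Md² gives I = 0.02565 + (1.14)(0.875)² = 0.89846 kg m^2.
Solid disk: I_cm = (1/2)MR² = (1/2)(1.12)(0.0522)² = 0.0015259 kg m^2; centre at d = 0.875 m, so I = I_cm + Md² gives I = 0.0015259 + (1.12)(0.875)² = 0.85903 kg m^2.
Total I = 0.089336 + 0.72696 + 0.89846 + 0.85903 = 2.5738 kg m^2.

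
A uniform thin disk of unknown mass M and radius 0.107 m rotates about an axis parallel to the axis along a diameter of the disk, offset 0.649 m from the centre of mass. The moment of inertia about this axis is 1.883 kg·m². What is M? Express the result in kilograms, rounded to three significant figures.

I = I_cm + Md² = (1/4)MR² + Md² = M·[0.25·(0.107)² + (0.649)²] = M·0.42406.
So M = 1.883 / 0.42406 = 4.4404 kg.

4.44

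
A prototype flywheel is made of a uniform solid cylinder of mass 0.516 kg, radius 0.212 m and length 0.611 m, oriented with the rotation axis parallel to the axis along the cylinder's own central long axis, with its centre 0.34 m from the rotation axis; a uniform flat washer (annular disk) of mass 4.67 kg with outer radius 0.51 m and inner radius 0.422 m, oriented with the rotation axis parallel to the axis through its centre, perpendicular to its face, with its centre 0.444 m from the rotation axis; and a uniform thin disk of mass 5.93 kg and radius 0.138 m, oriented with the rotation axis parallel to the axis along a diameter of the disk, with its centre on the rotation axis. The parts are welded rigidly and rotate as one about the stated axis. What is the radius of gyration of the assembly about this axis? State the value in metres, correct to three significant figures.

0.429

Solid cylinder: I_cm = (1/2)MR² = (1/2)(0.516)(0.212)² = 0.011596 kg·m²; centre at d = 0.34 m, so the parallel axis theorem gives I = 0.011596 + (0.516)(0.34)² = 0.071245 kg·m².
Annular disk: I_cm = (1/2)M(R²+r²) = (1/2)(4.67)[(0.51)² + (0.422)²] = 1.0232 kg·m²; centre at d = 0.444 m, so the parallel axis theorem gives I = 1.0232 + (4.67)(0.444)² = 1.9438 kg·m².
Thin disk: I_cm = (1/4)MR² = (1/4)(5.93)(0.138)² = 0.028233 kg·m²; axis through the centre, so I = 0.028233 kg·m².
Total I = 2.0433 kg·m²; total mass M = 11.116 kg.
k = √(I/M) = √(2.0433/11.116) = 0.42873 m.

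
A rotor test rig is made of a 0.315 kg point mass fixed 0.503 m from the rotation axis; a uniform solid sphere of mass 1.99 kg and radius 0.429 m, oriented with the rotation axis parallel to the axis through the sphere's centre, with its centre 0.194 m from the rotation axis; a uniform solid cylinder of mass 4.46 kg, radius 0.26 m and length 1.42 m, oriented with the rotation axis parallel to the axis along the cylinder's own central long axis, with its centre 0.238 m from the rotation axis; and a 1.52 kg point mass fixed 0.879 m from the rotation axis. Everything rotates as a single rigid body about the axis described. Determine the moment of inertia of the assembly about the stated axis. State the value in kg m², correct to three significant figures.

1.88

Point mass: I_cm = 0; centre at d = 0.503 m, so I = I_cm + Md² gives I = 0 + (0.315)(0.503)² = 0.079698 kg m².
Solid sphere: I_cm = (2/5)MR² = (2/5)(1.99)(0.429)² = 0.1465 kg m²; centre at d = 0.194 m, so I = I_cm + Md² gives I = 0.1465 + (1.99)(0.194)² = 0.22139 kg m².
Solid cylinder: I_cm = (1/2)MR² = (1/2)(4.46)(0.26)² = 0.15075 kg m²; centre at d = 0.238 m, so I = I_cm + Md² gives I = 0.15075 + (4.46)(0.238)² = 0.40338 kg m².
Point mass: I_cm = 0; centre at d = 0.879 m, so I = I_cm + Md² gives I = 0 + (1.52)(0.879)² = 1.1744 kg m².
Total I = 0.079698 + 0.22139 + 0.40338 + 1.1744 = 1.8789 kg m².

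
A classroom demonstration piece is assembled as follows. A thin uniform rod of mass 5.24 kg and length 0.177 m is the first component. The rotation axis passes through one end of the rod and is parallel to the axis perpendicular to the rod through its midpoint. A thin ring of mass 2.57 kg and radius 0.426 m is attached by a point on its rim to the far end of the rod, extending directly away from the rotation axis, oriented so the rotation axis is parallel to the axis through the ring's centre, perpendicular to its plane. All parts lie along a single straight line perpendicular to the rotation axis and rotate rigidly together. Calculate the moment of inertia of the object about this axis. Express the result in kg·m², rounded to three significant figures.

Thin rod: I_cm = (1/12)ML² = (1/12)(5.24)(0.177)² = 0.01368 kg·m²; centre at d = 0.0885 m, so the parallel axis theorem gives I = 0.01368 + (5.24)(0.0885)² = 0.054721 kg·m².
Thin ring: I_cm = MR² = (2.57)(0.426)² = 0.46639 kg·m²; centre at d = 0.0885 + 0.0885 + 0.426 = 0.603 m, so the parallel axis theorem gives I = 0.46639 + (2.57)(0.603)² = 1.4009 kg·m².
Total I = 0.054721 + 1.4009 = 1.4556 kg·m².

1.46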